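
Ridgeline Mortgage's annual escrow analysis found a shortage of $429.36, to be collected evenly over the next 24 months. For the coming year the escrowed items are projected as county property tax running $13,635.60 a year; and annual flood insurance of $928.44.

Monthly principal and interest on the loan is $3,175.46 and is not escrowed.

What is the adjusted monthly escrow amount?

County property tax — $13,635.60
Flood insurance — $928.44
Yearly total = $13,635.60 + $928.44 = $14,564.04
Monthly escrow = $14,564.04 / 12 = $1,213.67
Shortage spread = $429.36 / 24 = $17.89/mo
Adjusted monthly = $1,213.67 + $17.89 = $1,231.56

$1,231.56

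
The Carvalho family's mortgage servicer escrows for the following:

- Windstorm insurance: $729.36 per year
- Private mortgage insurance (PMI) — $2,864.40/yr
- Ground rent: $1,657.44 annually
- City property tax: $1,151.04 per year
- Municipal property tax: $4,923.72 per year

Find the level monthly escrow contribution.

$943.83

Windstorm insurance — $729.36/yr
Private mortgage insurance (PMI) — $2,864.40/yr
Ground rent — $1,657.44/yr
City property tax — $1,151.04/yr
Municipal property tax — $4,923.72/yr
Yearly total = $729.36 + $2,864.40 + $1,657.44 + $1,151.04 + $4,923.72 = $11,325.96
Base monthly escrow = $11,325.96 ÷ 12 = $943.83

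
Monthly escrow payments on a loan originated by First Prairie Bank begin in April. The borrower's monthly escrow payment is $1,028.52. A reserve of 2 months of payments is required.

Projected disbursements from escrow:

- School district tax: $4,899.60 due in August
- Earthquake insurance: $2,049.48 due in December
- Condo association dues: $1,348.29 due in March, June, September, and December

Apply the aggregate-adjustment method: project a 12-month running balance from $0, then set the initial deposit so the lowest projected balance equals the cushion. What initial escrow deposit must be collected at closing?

Cushion = 2 × $1,028.52 = $2,057.04
Trial balance (start $0, +$1,028.52 each month, − disbursements):
  Apr: +$1,028.52 → $1,028.52
  May: +$1,028.52 → $2,057.04
  Jun: +$1,028.52 − $1,348.29 → $1,737.27
  Jul: +$1,028.52 → $2,765.79
  Aug: +$1,028.52 − $4,899.60 → -$1,105.29
  Sep: +$1,028.52 − $1,348.29 → -$1,425.06
  Oct: +$1,028.52 → -$396.54
  Nov: +$1,028.52 → $631.98
  Dec: +$1,028.52 − $3,397.77 → -$1,737.27
  Jan: +$1,028.52 → -$708.75
  Feb: +$1,028.52 → $319.77
  Mar: +$1,028.52 − $1,348.29 → $0.00
Lowest trial balance = -$1,737.27 (Dec)
Initial deposit = cushion − low point = $2,057.04 − (-$1,737.27) = $3,794.31

$3,794.31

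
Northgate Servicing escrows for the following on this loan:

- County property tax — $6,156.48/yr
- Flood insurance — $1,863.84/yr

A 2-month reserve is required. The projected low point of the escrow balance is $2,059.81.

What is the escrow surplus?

$723.09

County property tax = $6,156.48
Flood insurance = $1,863.84
Annual escrow total = $6,156.48 + $1,863.84 = $8,020.32
Monthly = $8,020.32 ÷ 12 = $668.36
Required cushion = 2 × $668.36 = $1,336.72
Excess over cushion: $2,059.81 − $1,336.72 = $723.09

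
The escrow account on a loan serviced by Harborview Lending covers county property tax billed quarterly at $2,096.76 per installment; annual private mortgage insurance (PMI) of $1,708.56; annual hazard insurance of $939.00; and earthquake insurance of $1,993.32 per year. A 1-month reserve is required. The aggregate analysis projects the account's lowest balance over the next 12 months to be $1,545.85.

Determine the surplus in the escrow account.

$460.19

County property tax: $2,096.76 × 4 = $8,387.04/yr
Private mortgage insurance (PMI): $1,708.56/yr
Hazard insurance: $939.00/yr
Earthquake insurance: $1,993.32/yr
Total per year = $13,027.92
Monthly escrow = $13,027.92 ÷ 12 = $1,085.66
Cushion = 1 × $1,085.66 = $1,085.66
Excess over cushion: $1,545.85 − $1,085.66 = $460.19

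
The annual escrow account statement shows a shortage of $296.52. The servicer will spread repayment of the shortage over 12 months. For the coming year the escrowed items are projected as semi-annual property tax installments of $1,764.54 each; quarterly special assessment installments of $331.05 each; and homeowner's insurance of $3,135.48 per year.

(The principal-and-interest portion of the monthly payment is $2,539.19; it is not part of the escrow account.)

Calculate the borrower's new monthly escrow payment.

$690.44

Property tax = $1,764.54 × 2 = $3,529.08
Special assessment = $331.05 × 4 = $1,324.20
Homeowner's insurance = $3,135.48
Annual escrow total = $7,988.76
Monthly escrow = $7,988.76 ÷ 12 = $665.73
Monthly shortage recovery: $296.52 ÷ 12 = $24.71
Adjusted monthly = $665.73 + $24.71 = $690.44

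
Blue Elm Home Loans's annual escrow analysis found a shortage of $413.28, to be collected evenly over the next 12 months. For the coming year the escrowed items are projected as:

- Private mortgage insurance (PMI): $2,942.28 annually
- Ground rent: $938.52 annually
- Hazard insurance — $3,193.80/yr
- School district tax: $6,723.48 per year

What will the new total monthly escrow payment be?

Private mortgage insurance (PMI) = $2,942.28 per year
Ground rent = $938.52 per year
Hazard insurance = $3,193.80 per year
School district tax = $6,723.48 per year
Annual escrow total = $2,942.28 + $938.52 + $3,193.80 + $6,723.48 = $13,798.08
Monthly escrow = $13,798.08 / 12 = $1,149.84
Shortage per month = $413.28 / 12 = $34.44
New monthly escrow = $1,149.84 + $34.44 = $1,184.28

$1,184.28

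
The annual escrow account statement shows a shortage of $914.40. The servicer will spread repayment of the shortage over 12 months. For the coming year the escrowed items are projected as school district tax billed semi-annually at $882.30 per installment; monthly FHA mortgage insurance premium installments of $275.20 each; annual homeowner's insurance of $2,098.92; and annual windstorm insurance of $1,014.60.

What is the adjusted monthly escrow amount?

$757.91

School district tax = $882.30 × 2 = $1,764.60/yr
FHA mortgage insurance premium = $275.20 × 12 = $3,302.40/yr
Homeowner's insurance = $2,098.92/yr
Windstorm insurance = $1,014.60/yr
Total annual escrow = $8,180.52
Monthly escrow = $8,180.52 / 12 = $681.71
Shortage spread = $914.40 ÷ 12 = $76.20/mo
New monthly escrow = $681.71 + $76.20 = $757.91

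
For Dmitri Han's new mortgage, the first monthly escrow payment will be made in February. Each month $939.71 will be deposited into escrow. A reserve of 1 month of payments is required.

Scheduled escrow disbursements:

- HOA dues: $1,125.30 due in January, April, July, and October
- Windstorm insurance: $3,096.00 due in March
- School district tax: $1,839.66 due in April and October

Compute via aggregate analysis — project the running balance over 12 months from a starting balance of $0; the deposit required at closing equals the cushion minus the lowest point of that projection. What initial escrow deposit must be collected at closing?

$4,181.54

Cushion = 1 × $939.71 = $939.71
Trial balance (start $0, +$939.71 each month, − disbursements):
  Feb: +$939.71 → $939.71
  Mar: +$939.71 − $3,096.00 → -$1,216.58
  Apr: +$939.71 − $2,964.96 → -$3,241.83
  May: +$939.71 → -$2,302.12
  Jun: +$939.71 → -$1,362.41
  Jul: +$939.71 − $1,125.30 → -$1,548.00
  Aug: +$939.71 → -$608.29
  Sep: +$939.71 → $331.42
  Oct: +$939.71 − $2,964.96 → -$1,693.83
  Nov: +$939.71 → -$754.12
  Dec: +$939.71 → $185.59
  Jan: +$939.71 − $1,125.30 → $0.00
Lowest trial balance = -$3,241.83 (Apr)
Initial deposit = cushion − low point = $939.71 − (-$3,241.83) = $4,181.54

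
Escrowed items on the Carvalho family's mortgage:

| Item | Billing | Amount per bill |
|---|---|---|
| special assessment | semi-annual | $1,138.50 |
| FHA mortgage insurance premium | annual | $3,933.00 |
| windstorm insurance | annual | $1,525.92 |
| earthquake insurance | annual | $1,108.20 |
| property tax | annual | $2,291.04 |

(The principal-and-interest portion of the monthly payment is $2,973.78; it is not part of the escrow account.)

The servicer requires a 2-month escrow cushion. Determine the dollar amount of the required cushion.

Special assessment: $1,138.50 × 2 = $2,277.00
FHA mortgage insurance premium: $3,933.00
Windstorm insurance: $1,525.92
Earthquake insurance: $1,108.20
Property tax: $2,291.04
Total per year = $11,135.16
Monthly escrow = $11,135.16 ÷ 12 = $927.93
Reserve = 2 × $927.93 = $1,855.86

$1,855.86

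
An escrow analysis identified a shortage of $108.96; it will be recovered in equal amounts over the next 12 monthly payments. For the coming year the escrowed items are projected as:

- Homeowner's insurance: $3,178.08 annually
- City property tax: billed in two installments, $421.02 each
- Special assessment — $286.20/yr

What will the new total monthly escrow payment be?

Homeowner's insurance — $3,178.08 annually
City property tax — $421.02 × 2 = $842.04 annually
Special assessment — $286.20 annually
Total per year = $3,178.08 + $842.04 + $286.20 = $4,306.32
Per month = $4,306.32 ÷ 12 = $358.86
Monthly shortage recovery: $108.96 ÷ 12 = $9.08
Adjusted monthly = $358.86 + $9.08 = $367.94

$367.94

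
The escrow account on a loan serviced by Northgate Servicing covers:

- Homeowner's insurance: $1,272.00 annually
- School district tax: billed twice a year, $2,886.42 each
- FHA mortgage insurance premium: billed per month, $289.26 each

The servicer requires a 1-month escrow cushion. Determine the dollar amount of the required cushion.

Homeowner's insurance = $1,272.00/yr
School district tax = $2,886.42 × 2 = $5,772.84/yr
FHA mortgage insurance premium = $289.26 × 12 = $3,471.12/yr
Annual escrow total = $1,272.00 + $5,772.84 + $3,471.12 = $10,515.96
Base monthly escrow = $10,515.96 / 12 = $876.33
Reserve = 1 × $876.33 = $876.33

$876.33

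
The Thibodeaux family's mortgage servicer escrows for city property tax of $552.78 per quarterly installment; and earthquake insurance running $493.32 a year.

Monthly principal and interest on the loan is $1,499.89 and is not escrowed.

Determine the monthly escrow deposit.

City property tax = $552.78 × 4 = $2,211.12 annually
Earthquake insurance = $493.32 annually
Yearly total = $2,704.44
Base monthly escrow = $2,704.44 ÷ 12 = $225.37

$225.37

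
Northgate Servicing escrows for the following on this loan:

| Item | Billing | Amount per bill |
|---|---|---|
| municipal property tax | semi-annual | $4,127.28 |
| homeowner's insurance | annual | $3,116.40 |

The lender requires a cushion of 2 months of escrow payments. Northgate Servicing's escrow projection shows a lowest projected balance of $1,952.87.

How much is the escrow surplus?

Municipal property tax = $4,127.28 × 2 = $8,254.56 per year
Homeowner's insurance = $3,116.40 per year
Total annual escrow = $11,370.96
Monthly = $11,370.96 ÷ 12 = $947.58
Required reserve = 2 × $947.58 = $1,895.16
Excess over cushion: $1,952.87 − $1,895.16 = $57.71

$57.71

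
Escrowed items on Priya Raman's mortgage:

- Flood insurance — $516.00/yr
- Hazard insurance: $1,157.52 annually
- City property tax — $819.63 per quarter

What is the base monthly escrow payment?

$412.67

Flood insurance — $516.00/yr
Hazard insurance — $1,157.52/yr
City property tax — $819.63 × 4 = $3,278.52/yr
Total per year = $4,952.04
Base monthly escrow = $4,952.04 / 12 = $412.67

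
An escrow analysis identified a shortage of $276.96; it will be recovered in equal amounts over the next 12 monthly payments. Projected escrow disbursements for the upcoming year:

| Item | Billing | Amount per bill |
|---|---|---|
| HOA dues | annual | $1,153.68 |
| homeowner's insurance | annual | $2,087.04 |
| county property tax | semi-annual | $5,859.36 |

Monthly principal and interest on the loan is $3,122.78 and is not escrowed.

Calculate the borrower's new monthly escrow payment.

$1,269.70

HOA dues: $1,153.68 per year
Homeowner's insurance: $2,087.04 per year
County property tax: $5,859.36 × 2 = $11,718.72 per year
Combined annual = $1,153.68 + $2,087.04 + $11,718.72 = $14,959.44
Monthly = $14,959.44 / 12 = $1,246.62
Shortage spread = $276.96 / 12 = $23.08/mo
New monthly escrow = $1,246.62 + $23.08 = $1,269.70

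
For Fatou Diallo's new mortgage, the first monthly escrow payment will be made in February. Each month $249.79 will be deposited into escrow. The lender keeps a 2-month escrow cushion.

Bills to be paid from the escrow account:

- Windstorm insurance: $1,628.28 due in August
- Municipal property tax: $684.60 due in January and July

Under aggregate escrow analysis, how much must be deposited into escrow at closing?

$1,063.93

Cushion = 2 × $249.79 = $499.58
Trial balance (start $0, +$249.79 each month, − disbursements):
  Feb: +$249.79 → $249.79
  Mar: +$249.79 → $499.58
  Apr: +$249.79 → $749.37
  May: +$249.79 → $999.16
  Jun: +$249.79 → $1,248.95
  Jul: +$249.79 − $684.60 → $814.14
  Aug: +$249.79 − $1,628.28 → -$564.35
  Sep: +$249.79 → -$314.56
  Oct: +$249.79 → -$64.77
  Nov: +$249.79 → $185.02
  Dec: +$249.79 → $434.81
  Jan: +$249.79 − $684.60 → $0.00
Lowest trial balance = -$564.35 (Aug)
Initial deposit = cushion − low point = $499.58 − (-$564.35) = $1,063.93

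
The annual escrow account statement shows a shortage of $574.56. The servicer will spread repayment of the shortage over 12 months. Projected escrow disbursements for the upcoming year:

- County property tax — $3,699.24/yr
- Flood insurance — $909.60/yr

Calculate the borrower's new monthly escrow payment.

$431.95

County property tax: $3,699.24 annually
Flood insurance: $909.60 annually
Total annual escrow = $3,699.24 + $909.60 = $4,608.84
Monthly escrow = $4,608.84 ÷ 12 = $384.07
Shortage per month = $574.56 ÷ 12 = $47.88
Adjusted monthly = $384.07 + $47.88 = $431.95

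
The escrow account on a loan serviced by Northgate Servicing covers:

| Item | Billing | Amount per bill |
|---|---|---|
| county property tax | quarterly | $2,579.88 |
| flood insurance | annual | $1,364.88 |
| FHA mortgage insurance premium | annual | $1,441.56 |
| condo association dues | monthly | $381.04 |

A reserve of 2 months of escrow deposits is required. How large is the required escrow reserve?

$2,949.74

County property tax = $2,579.88 × 4 = $10,319.52/yr
Flood insurance = $1,364.88/yr
FHA mortgage insurance premium = $1,441.56/yr
Condo association dues = $381.04 × 12 = $4,572.48/yr
Total annual escrow = $10,319.52 + $1,364.88 + $1,441.56 + $4,572.48 = $17,698.44
Monthly = $17,698.44 / 12 = $1,474.87
Required cushion = 2 × $1,474.87 = $2,949.74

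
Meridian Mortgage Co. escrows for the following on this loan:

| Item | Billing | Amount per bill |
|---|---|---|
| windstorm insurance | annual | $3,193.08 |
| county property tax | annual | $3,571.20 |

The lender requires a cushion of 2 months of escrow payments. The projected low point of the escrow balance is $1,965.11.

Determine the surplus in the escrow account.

$837.73

Windstorm insurance = $3,193.08/yr
County property tax = $3,571.20/yr
Total annual escrow = $3,193.08 + $3,571.20 = $6,764.28
Per month = $6,764.28 / 12 = $563.69
Cushion = 2 × $563.69 = $1,127.38
Surplus = $1,965.11 − $1,127.38 = $837.73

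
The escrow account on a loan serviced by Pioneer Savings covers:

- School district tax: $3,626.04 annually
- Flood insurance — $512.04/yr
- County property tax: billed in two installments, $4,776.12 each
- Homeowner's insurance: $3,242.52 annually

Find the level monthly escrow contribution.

School district tax = $3,626.04/yr
Flood insurance = $512.04/yr
County property tax = $4,776.12 × 2 = $9,552.24/yr
Homeowner's insurance = $3,242.52/yr
Yearly total = $3,626.04 + $512.04 + $9,552.24 + $3,242.52 = $16,932.84
Monthly = $16,932.84 ÷ 12 = $1,411.07

$1,411.07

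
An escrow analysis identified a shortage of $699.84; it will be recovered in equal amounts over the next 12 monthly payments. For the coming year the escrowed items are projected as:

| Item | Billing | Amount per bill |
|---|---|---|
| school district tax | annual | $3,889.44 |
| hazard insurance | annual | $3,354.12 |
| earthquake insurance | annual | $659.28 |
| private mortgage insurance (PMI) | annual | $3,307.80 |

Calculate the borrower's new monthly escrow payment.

School district tax — $3,889.44 annually
Hazard insurance — $3,354.12 annually
Earthquake insurance — $659.28 annually
Private mortgage insurance (PMI) — $3,307.80 annually
Annual escrow total = $3,889.44 + $3,354.12 + $659.28 + $3,307.80 = $11,210.64
Base monthly escrow = $11,210.64 ÷ 12 = $934.22
Shortage per month = $699.84 / 12 = $58.32
Adjusted monthly = $934.22 + $58.32 = $992.54

$992.54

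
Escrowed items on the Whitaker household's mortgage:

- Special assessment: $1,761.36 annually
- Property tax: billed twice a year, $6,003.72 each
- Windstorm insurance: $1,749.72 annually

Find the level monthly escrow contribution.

Special assessment: $1,761.36 per year
Property tax: $6,003.72 × 2 = $12,007.44 per year
Windstorm insurance: $1,749.72 per year
Yearly total = $1,761.36 + $12,007.44 + $1,749.72 = $15,518.52
Monthly = $15,518.52 ÷ 12 = $1,293.21

$1,293.21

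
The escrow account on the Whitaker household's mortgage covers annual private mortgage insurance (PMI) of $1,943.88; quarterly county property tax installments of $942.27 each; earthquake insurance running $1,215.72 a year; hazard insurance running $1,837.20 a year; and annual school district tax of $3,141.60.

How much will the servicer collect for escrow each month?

$992.29

Private mortgage insurance (PMI): $1,943.88
County property tax: $942.27 × 4 = $3,769.08
Earthquake insurance: $1,215.72
Hazard insurance: $1,837.20
School district tax: $3,141.60
Annual escrow total = $1,943.88 + $3,769.08 + $1,215.72 + $1,837.20 + $3,141.60 = $11,907.48
Base monthly escrow = $11,907.48 ÷ 12 = $992.29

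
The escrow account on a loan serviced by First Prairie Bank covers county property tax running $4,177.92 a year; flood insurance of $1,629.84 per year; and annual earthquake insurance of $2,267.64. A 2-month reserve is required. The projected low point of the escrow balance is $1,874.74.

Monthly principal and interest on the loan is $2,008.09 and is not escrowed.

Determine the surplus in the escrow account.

$528.84

County property tax = $4,177.92 per year
Flood insurance = $1,629.84 per year
Earthquake insurance = $2,267.64 per year
Total per year = $8,075.40
Monthly escrow = $8,075.40 / 12 = $672.95
Required cushion = 2 × $672.95 = $1,345.90
Excess over cushion: $1,874.74 − $1,345.90 = $528.84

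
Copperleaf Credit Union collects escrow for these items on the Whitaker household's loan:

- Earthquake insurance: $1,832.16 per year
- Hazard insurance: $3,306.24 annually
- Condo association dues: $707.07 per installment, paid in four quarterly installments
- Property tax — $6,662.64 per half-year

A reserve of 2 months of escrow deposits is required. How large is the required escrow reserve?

Earthquake insurance = $1,832.16
Hazard insurance = $3,306.24
Condo association dues = $707.07 × 4 = $2,828.28
Property tax = $6,662.64 × 2 = $13,325.28
Combined annual = $21,291.96
Base monthly escrow = $21,291.96 ÷ 12 = $1,774.33
Cushion = 2 × $1,774.33 = $3,548.66

$3,548.66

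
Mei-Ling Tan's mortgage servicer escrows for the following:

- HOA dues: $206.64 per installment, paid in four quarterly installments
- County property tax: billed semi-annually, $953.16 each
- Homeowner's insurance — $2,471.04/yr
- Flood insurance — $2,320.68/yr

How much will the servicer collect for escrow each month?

$627.05

HOA dues — $206.64 × 4 = $826.56 per year
County property tax — $953.16 × 2 = $1,906.32 per year
Homeowner's insurance — $2,471.04 per year
Flood insurance — $2,320.68 per year
Combined annual = $7,524.60
Monthly = $7,524.60 ÷ 12 = $627.05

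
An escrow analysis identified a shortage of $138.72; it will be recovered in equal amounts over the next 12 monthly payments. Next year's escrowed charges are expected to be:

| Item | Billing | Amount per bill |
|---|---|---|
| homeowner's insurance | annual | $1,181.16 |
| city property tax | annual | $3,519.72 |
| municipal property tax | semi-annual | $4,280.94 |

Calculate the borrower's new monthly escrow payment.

$1,116.79

Homeowner's insurance — $1,181.16 per year
City property tax — $3,519.72 per year
Municipal property tax — $4,280.94 × 2 = $8,561.88 per year
Combined annual = $13,262.76
Monthly escrow = $13,262.76 / 12 = $1,105.23
Monthly shortage recovery: $138.72 / 12 = $11.56
New monthly escrow = $1,105.23 + $11.56 = $1,116.79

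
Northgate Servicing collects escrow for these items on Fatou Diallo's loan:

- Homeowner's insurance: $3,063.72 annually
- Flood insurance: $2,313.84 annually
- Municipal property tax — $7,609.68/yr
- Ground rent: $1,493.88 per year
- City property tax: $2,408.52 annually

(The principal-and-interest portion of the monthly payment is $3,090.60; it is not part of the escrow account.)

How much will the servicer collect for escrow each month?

Homeowner's insurance = $3,063.72
Flood insurance = $2,313.84
Municipal property tax = $7,609.68
Ground rent = $1,493.88
City property tax = $2,408.52
Total annual escrow = $3,063.72 + $2,313.84 + $7,609.68 + $1,493.88 + $2,408.52 = $16,889.64
Monthly escrow = $16,889.64 / 12 = $1,407.47

$1,407.47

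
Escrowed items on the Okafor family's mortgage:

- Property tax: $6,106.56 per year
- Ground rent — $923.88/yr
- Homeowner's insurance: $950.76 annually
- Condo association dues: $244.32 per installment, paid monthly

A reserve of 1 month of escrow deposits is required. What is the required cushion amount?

Property tax = $6,106.56/yr
Ground rent = $923.88/yr
Homeowner's insurance = $950.76/yr
Condo association dues = $244.32 × 12 = $2,931.84/yr
Total per year = $6,106.56 + $923.88 + $950.76 + $2,931.84 = $10,913.04
Base monthly escrow = $10,913.04 ÷ 12 = $909.42
Reserve = 1 × $909.42 = $909.42

$909.42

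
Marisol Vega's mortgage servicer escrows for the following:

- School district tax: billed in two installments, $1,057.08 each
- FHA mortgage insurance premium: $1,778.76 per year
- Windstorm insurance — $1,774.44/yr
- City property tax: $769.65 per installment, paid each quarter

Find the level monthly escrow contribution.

School district tax: $1,057.08 × 2 = $2,114.16 per year
FHA mortgage insurance premium: $1,778.76 per year
Windstorm insurance: $1,774.44 per year
City property tax: $769.65 × 4 = $3,078.60 per year
Total annual escrow = $2,114.16 + $1,778.76 + $1,774.44 + $3,078.60 = $8,745.96
Base monthly escrow = $8,745.96 ÷ 12 = $728.83

$728.83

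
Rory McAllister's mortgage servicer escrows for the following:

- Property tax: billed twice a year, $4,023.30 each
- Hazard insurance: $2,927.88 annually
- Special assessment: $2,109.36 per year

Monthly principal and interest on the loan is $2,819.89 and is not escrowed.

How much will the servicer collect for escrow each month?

Property tax: $4,023.30 × 2 = $8,046.60 annually
Hazard insurance: $2,927.88 annually
Special assessment: $2,109.36 annually
Annual escrow total = $13,083.84
Base monthly escrow = $13,083.84 ÷ 12 = $1,090.32

$1,090.32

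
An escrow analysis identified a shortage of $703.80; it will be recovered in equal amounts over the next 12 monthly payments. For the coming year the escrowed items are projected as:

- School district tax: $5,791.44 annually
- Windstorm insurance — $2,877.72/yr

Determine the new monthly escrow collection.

School district tax: $5,791.44 annually
Windstorm insurance: $2,877.72 annually
Annual escrow total = $5,791.44 + $2,877.72 = $8,669.16
Monthly = $8,669.16 / 12 = $722.43
Monthly shortage recovery: $703.80 ÷ 12 = $58.65
Adjusted monthly = $722.43 + $58.65 = $781.08

$781.08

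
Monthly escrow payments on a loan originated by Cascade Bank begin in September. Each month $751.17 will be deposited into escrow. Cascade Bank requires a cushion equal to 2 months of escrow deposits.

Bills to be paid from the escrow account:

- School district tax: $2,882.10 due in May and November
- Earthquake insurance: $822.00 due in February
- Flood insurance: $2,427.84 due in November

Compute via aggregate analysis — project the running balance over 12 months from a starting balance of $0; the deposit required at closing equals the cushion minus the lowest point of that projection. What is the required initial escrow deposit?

Cushion = 2 × $751.17 = $1,502.34
Trial balance (start $0, +$751.17 each month, − disbursements):
  Sep: +$751.17 → $751.17
  Oct: +$751.17 → $1,502.34
  Nov: +$751.17 − $5,309.94 → -$3,056.43
  Dec: +$751.17 → -$2,305.26
  Jan: +$751.17 → -$1,554.09
  Feb: +$751.17 − $822.00 → -$1,624.92
  Mar: +$751.17 → -$873.75
  Apr: +$751.17 → -$122.58
  May: +$751.17 − $2,882.10 → -$2,253.51
  Jun: +$751.17 → -$1,502.34
  Jul: +$751.17 → -$751.17
  Aug: +$751.17 → $0.00
Lowest trial balance = -$3,056.43 (Nov)
Initial deposit = cushion − low point = $1,502.34 − (-$3,056.43) = $4,558.77

$4,558.77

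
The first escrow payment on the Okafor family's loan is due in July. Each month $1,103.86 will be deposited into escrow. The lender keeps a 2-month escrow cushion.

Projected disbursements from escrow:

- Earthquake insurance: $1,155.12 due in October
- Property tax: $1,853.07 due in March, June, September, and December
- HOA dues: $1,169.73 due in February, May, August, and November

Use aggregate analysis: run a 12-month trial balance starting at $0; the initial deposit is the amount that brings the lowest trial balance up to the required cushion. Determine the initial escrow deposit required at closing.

$2,785.28

Cushion = 2 × $1,103.86 = $2,207.72
Trial balance (start $0, +$1,103.86 each month, − disbursements):
  Jul: +$1,103.86 → $1,103.86
  Aug: +$1,103.86 − $1,169.73 → $1,037.99
  Sep: +$1,103.86 − $1,853.07 → $288.78
  Oct: +$1,103.86 − $1,155.12 → $237.52
  Nov: +$1,103.86 − $1,169.73 → $171.65
  Dec: +$1,103.86 − $1,853.07 → -$577.56
  Jan: +$1,103.86 → $526.30
  Feb: +$1,103.86 − $1,169.73 → $460.43
  Mar: +$1,103.86 − $1,853.07 → -$288.78
  Apr: +$1,103.86 → $815.08
  May: +$1,103.86 − $1,169.73 → $749.21
  Jun: +$1,103.86 − $1,853.07 → $0.00
Lowest trial balance = -$577.56 (Dec)
Initial deposit = cushion − low point = $2,207.72 − (-$577.56) = $2,785.28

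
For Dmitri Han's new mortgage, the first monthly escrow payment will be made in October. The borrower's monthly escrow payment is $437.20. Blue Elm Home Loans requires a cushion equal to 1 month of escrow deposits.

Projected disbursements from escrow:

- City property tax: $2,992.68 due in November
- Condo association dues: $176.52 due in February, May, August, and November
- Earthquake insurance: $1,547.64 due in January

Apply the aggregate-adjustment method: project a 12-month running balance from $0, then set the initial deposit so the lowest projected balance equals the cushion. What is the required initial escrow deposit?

$3,405.24

Cushion = 1 × $437.20 = $437.20
Trial balance (start $0, +$437.20 each month, − disbursements):
  Oct: +$437.20 → $437.20
  Nov: +$437.20 − $3,169.20 → -$2,294.80
  Dec: +$437.20 → -$1,857.60
  Jan: +$437.20 − $1,547.64 → -$2,968.04
  Feb: +$437.20 − $176.52 → -$2,707.36
  Mar: +$437.20 → -$2,270.16
  Apr: +$437.20 → -$1,832.96
  May: +$437.20 − $176.52 → -$1,572.28
  Jun: +$437.20 → -$1,135.08
  Jul: +$437.20 → -$697.88
  Aug: +$437.20 − $176.52 → -$437.20
  Sep: +$437.20 → $0.00
Lowest trial balance = -$2,968.04 (Jan)
Initial deposit = cushion − low point = $437.20 − (-$2,968.04) = $3,405.24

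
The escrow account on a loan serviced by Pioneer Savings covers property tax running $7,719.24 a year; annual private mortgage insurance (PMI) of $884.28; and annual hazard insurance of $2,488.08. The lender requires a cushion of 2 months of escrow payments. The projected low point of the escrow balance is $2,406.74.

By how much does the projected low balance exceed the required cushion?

$558.14

Property tax = $7,719.24 per year
Private mortgage insurance (PMI) = $884.28 per year
Hazard insurance = $2,488.08 per year
Combined annual = $7,719.24 + $884.28 + $2,488.08 = $11,091.60
Monthly escrow = $11,091.60 / 12 = $924.30
Required reserve = 2 × $924.30 = $1,848.60
Surplus = $2,406.74 − $1,848.60 = $558.14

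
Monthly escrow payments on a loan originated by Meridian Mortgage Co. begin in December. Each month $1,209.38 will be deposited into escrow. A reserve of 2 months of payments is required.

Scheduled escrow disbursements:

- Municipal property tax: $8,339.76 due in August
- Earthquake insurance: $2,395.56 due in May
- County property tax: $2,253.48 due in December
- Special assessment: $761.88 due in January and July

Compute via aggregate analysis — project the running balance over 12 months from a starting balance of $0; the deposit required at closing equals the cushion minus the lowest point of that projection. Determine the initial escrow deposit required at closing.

$6,046.90

Cushion = 2 × $1,209.38 = $2,418.76
Trial balance (start $0, +$1,209.38 each month, − disbursements):
  Dec: +$1,209.38 − $2,253.48 → -$1,044.10
  Jan: +$1,209.38 − $761.88 → -$596.60
  Feb: +$1,209.38 → $612.78
  Mar: +$1,209.38 → $1,822.16
  Apr: +$1,209.38 → $3,031.54
  May: +$1,209.38 − $2,395.56 → $1,845.36
  Jun: +$1,209.38 → $3,054.74
  Jul: +$1,209.38 − $761.88 → $3,502.24
  Aug: +$1,209.38 − $8,339.76 → -$3,628.14
  Sep: +$1,209.38 → -$2,418.76
  Oct: +$1,209.38 → -$1,209.38
  Nov: +$1,209.38 → $0.00
Lowest trial balance = -$3,628.14 (Aug)
Initial deposit = cushion − low point = $2,418.76 − (-$3,628.14) = $6,046.90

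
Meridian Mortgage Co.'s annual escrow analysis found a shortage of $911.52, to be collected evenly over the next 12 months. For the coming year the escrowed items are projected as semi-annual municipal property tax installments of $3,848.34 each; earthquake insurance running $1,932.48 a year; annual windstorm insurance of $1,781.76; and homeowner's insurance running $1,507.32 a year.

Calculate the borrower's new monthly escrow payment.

Municipal property tax = $3,848.34 × 2 = $7,696.68 per year
Earthquake insurance = $1,932.48 per year
Windstorm insurance = $1,781.76 per year
Homeowner's insurance = $1,507.32 per year
Yearly total = $7,696.68 + $1,932.48 + $1,781.76 + $1,507.32 = $12,918.24
Base monthly escrow = $12,918.24 ÷ 12 = $1,076.52
Shortage per month = $911.52 ÷ 12 = $75.96
New monthly escrow = $1,076.52 + $75.96 = $1,152.48

$1,152.48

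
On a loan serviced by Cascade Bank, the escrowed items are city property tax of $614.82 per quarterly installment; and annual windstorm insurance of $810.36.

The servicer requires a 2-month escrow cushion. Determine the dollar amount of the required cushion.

$544.94

City property tax: $614.82 × 4 = $2,459.28 annually
Windstorm insurance: $810.36 annually
Combined annual = $3,269.64
Per month = $3,269.64 / 12 = $272.47
Reserve = 2 × $272.47 = $544.94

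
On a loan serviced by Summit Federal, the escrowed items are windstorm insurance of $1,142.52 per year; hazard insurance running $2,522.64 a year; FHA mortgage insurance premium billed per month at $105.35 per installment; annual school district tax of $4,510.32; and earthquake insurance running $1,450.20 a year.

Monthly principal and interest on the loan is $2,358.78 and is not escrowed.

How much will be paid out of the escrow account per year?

Windstorm insurance: $1,142.52 annually
Hazard insurance: $2,522.64 annually
FHA mortgage insurance premium: $105.35 × 12 = $1,264.20 annually
School district tax: $4,510.32 annually
Earthquake insurance: $1,450.20 annually
Total per year = $1,142.52 + $2,522.64 + $1,264.20 + $4,510.32 + $1,450.20 = $10,889.88

$10,889.88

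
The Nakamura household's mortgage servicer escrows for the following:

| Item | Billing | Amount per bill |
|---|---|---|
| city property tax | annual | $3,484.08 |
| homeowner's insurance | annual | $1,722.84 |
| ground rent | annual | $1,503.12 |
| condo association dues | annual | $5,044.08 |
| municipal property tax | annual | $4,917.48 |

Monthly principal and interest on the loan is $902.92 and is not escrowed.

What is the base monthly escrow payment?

$1,389.30

City property tax: $3,484.08 annually
Homeowner's insurance: $1,722.84 annually
Ground rent: $1,503.12 annually
Condo association dues: $5,044.08 annually
Municipal property tax: $4,917.48 annually
Yearly total = $16,671.60
Per month = $16,671.60 / 12 = $1,389.30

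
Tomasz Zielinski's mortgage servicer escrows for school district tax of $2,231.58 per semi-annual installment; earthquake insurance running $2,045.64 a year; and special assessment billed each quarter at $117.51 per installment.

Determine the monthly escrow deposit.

$581.57

School district tax: $2,231.58 × 2 = $4,463.16 per year
Earthquake insurance: $2,045.64 per year
Special assessment: $117.51 × 4 = $470.04 per year
Combined annual = $4,463.16 + $2,045.64 + $470.04 = $6,978.84
Monthly escrow = $6,978.84 ÷ 12 = $581.57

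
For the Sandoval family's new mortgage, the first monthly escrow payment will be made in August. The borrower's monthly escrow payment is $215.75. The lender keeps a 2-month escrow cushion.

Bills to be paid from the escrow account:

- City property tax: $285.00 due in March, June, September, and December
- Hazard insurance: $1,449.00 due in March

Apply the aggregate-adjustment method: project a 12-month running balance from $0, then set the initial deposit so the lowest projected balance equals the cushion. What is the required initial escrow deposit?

Cushion = 2 × $215.75 = $431.50
Trial balance (start $0, +$215.75 each month, − disbursements):
  Aug: +$215.75 → $215.75
  Sep: +$215.75 − $285.00 → $146.50
  Oct: +$215.75 → $362.25
  Nov: +$215.75 → $578.00
  Dec: +$215.75 − $285.00 → $508.75
  Jan: +$215.75 → $724.50
  Feb: +$215.75 → $940.25
  Mar: +$215.75 − $1,734.00 → -$578.00
  Apr: +$215.75 → -$362.25
  May: +$215.75 → -$146.50
  Jun: +$215.75 − $285.00 → -$215.75
  Jul: +$215.75 → $0.00
Lowest trial balance = -$578.00 (Mar)
Initial deposit = cushion − low point = $431.50 − (-$578.00) = $1,009.50

$1,009.50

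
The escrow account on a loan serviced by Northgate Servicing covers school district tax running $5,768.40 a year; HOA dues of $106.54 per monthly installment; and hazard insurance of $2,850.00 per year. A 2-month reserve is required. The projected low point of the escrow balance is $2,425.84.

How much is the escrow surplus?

School district tax: $5,768.40
HOA dues: $106.54 × 12 = $1,278.48
Hazard insurance: $2,850.00
Total per year = $5,768.40 + $1,278.48 + $2,850.00 = $9,896.88
Base monthly escrow = $9,896.88 / 12 = $824.74
Required cushion = 2 × $824.74 = $1,649.48
Excess over cushion: $2,425.84 − $1,649.48 = $776.36

$776.36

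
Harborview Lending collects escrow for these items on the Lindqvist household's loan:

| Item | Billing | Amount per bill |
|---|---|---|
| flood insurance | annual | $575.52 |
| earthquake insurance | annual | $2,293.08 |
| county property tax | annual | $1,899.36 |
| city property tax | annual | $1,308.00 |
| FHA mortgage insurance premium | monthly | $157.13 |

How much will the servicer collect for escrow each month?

$663.46

Flood insurance — $575.52 annually
Earthquake insurance — $2,293.08 annually
County property tax — $1,899.36 annually
City property tax — $1,308.00 annually
FHA mortgage insurance premium — $157.13 × 12 = $1,885.56 annually
Total annual escrow = $575.52 + $2,293.08 + $1,899.36 + $1,308.00 + $1,885.56 = $7,961.52
Monthly escrow = $7,961.52 ÷ 12 = $663.46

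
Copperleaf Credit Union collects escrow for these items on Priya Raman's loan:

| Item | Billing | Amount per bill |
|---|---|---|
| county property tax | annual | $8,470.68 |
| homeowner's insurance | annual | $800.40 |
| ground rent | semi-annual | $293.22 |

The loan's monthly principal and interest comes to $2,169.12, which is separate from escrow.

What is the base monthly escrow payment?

$821.46

County property tax = $8,470.68/yr
Homeowner's insurance = $800.40/yr
Ground rent = $293.22 × 2 = $586.44/yr
Combined annual = $9,857.52
Monthly escrow = $9,857.52 / 12 = $821.46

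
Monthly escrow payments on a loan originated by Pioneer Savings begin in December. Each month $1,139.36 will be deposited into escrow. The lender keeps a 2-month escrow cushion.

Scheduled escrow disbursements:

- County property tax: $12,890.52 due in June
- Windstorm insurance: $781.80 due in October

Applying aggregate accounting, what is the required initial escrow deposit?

$7,193.72

Cushion = 2 × $1,139.36 = $2,278.72
Trial balance (start $0, +$1,139.36 each month, − disbursements):
  Dec: +$1,139.36 → $1,139.36
  Jan: +$1,139.36 → $2,278.72
  Feb: +$1,139.36 → $3,418.08
  Mar: +$1,139.36 → $4,557.44
  Apr: +$1,139.36 → $5,696.80
  May: +$1,139.36 → $6,836.16
  Jun: +$1,139.36 − $12,890.52 → -$4,915.00
  Jul: +$1,139.36 → -$3,775.64
  Aug: +$1,139.36 → -$2,636.28
  Sep: +$1,139.36 → -$1,496.92
  Oct: +$1,139.36 − $781.80 → -$1,139.36
  Nov: +$1,139.36 → $0.00
Lowest trial balance = -$4,915.00 (Jun)
Initial deposit = cushion − low point = $2,278.72 − (-$4,915.00) = $7,193.72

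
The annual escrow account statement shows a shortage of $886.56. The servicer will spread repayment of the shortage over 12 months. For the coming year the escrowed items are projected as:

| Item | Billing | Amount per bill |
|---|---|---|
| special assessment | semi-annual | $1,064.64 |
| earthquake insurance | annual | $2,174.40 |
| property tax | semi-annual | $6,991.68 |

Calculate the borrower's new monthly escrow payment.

$1,597.80

Special assessment — $1,064.64 × 2 = $2,129.28 annually
Earthquake insurance — $2,174.40 annually
Property tax — $6,991.68 × 2 = $13,983.36 annually
Total per year = $18,287.04
Monthly escrow = $18,287.04 / 12 = $1,523.92
Monthly shortage recovery: $886.56 ÷ 12 = $73.88
New monthly escrow = $1,523.92 + $73.88 = $1,597.80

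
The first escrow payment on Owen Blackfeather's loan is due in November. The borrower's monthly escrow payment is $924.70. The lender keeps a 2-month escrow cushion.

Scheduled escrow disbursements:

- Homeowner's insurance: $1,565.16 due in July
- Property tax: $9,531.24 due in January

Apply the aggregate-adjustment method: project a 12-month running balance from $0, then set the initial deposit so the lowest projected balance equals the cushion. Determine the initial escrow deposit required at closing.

Cushion = 2 × $924.70 = $1,849.40
Trial balance (start $0, +$924.70 each month, − disbursements):
  Nov: +$924.70 → $924.70
  Dec: +$924.70 → $1,849.40
  Jan: +$924.70 − $9,531.24 → -$6,757.14
  Feb: +$924.70 → -$5,832.44
  Mar: +$924.70 → -$4,907.74
  Apr: +$924.70 → -$3,983.04
  May: +$924.70 → -$3,058.34
  Jun: +$924.70 → -$2,133.64
  Jul: +$924.70 − $1,565.16 → -$2,774.10
  Aug: +$924.70 → -$1,849.40
  Sep: +$924.70 → -$924.70
  Oct: +$924.70 → $0.00
Lowest trial balance = -$6,757.14 (Jan)
Initial deposit = cushion − low point = $1,849.40 − (-$6,757.14) = $8,606.54

$8,606.54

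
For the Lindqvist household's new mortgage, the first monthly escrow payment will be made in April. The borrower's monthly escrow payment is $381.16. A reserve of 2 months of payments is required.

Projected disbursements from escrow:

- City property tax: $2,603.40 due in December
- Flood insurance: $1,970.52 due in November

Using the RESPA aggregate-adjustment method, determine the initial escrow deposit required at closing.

$1,905.80

Cushion = 2 × $381.16 = $762.32
Trial balance (start $0, +$381.16 each month, − disbursements):
  Apr: +$381.16 → $381.16
  May: +$381.16 → $762.32
  Jun: +$381.16 → $1,143.48
  Jul: +$381.16 → $1,524.64
  Aug: +$381.16 → $1,905.80
  Sep: +$381.16 → $2,286.96
  Oct: +$381.16 → $2,668.12
  Nov: +$381.16 − $1,970.52 → $1,078.76
  Dec: +$381.16 − $2,603.40 → -$1,143.48
  Jan: +$381.16 → -$762.32
  Feb: +$381.16 → -$381.16
  Mar: +$381.16 → $0.00
Lowest trial balance = -$1,143.48 (Dec)
Initial deposit = cushion − low point = $762.32 − (-$1,143.48) = $1,905.80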